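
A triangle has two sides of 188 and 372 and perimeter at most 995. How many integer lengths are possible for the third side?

251

Triangle inequality: 184 < x < 560. Perimeter ≤ 995 gives x ≤ 995 − 188 − 372 = 435.
So 184 < x ≤ 435; integers 185 through 435: 251 values.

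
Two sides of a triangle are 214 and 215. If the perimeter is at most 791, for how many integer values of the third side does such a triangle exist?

361

Triangle inequality: 1 < x < 429. Perimeter ≤ 791 gives x ≤ 791 − 214 − 215 = 362.
So 1 < x ≤ 362; integers 2 through 362: 361 values.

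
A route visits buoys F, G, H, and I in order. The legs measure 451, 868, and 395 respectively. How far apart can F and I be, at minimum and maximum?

The maximum is all hops collinear in one direction: 451 + 868 + 395 = 1714.
The longest hop is 868; the others sum to 846. Folding the others back against it leaves at least 868 − 846 = 22.

22 ≤ FI ≤ 1714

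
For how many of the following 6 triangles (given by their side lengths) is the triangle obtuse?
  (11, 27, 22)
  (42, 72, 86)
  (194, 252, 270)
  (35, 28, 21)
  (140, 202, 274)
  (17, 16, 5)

4

(11,27,22): 11²+22² = 605 < 729 = 27² → obtuse
(42,72,86): 42²+72² = 6948 < 7396 = 86² → obtuse
(194,252,270): 194²+252² = 101140 > 72900 = 270² → acute
(35,28,21): 21²+28² = 1225 = 35² → right
(140,202,274): 140²+202² = 60404 < 75076 = 274² → obtuse
(17,16,5): 5²+16² = 281 < 289 = 17² → obtuse
4 of the 6 are obtuse.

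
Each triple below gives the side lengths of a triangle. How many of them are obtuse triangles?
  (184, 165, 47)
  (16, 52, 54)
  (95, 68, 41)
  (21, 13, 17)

(184,165,47): 47²+165² = 29434 < 33856 = 184² → obtuse
(16,52,54): 16²+52² = 2960 > 2916 = 54² → acute
(95,68,41): 41²+68² = 6305 < 9025 = 95² → obtuse
(21,13,17): 13²+17² = 458 > 441 = 21² → acute
2 of the 4 are obtuse.

2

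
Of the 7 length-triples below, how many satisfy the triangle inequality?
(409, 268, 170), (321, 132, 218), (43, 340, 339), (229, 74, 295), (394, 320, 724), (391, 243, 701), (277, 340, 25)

(170,268,409): 170+268 > 409 → valid
(132,218,321): 132+218 > 321 → valid
(43,339,340): 43+339 > 340 → valid
(74,229,295): 74+229 > 295 → valid
(320,394,724): 320+394 ≤ 724 → not valid
(243,391,701): 243+391 ≤ 701 → not valid
(25,277,340): 25+277 ≤ 340 → not valid
4 of the 7 triples form a triangle.

4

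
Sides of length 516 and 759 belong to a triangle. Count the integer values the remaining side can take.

1031

The third side lies in the open interval (243, 1275).
Integers from 244 to 1274 inclusive: 1274 − 244 + 1 = 1031.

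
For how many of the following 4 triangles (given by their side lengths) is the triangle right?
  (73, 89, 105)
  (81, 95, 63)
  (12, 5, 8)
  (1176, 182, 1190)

(73,89,105): 73²+89² = 13250 > 11025 = 105² → acute
(81,95,63): 63²+81² = 10530 > 9025 = 95² → acute
(12,5,8): 5²+8² = 89 < 144 = 12² → obtuse
(1176,182,1190): 182²+1176² = 1416100 = 1190² → right
1 of the 4 is right.

1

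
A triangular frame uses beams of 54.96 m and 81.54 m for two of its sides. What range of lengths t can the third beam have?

26.58 < t < 136.50

By the triangle inequality, t must be less than 54.96 + 81.54 = 136.50 and greater than |54.96 − 81.54| = 26.58.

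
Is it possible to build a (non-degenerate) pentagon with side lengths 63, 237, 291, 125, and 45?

A pentagon exists iff every side is shorter than the sum of the others — equivalently, the longest side is less than the sum of the rest.
Longest side 291 < 470 (sum of the remaining 4), so yes.

Yes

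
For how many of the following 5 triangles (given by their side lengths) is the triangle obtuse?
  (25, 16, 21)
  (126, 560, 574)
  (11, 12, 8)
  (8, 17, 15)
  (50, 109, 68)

1

(25,16,21): 16²+21² = 697 > 625 = 25² → acute
(126,560,574): 126²+560² = 329476 = 574² → right
(11,12,8): 8²+11² = 185 > 144 = 12² → acute
(8,17,15): 8²+15² = 289 = 17² → right
(50,109,68): 50²+68² = 7124 < 11881 = 109² → obtuse
1 of the 5 is obtuse.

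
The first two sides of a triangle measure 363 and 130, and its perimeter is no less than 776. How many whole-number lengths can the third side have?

Triangle inequality: 233 < x < 493. Perimeter ≥ 776 gives x ≥ 776 − 363 − 130 = 283.
So 283 ≤ x < 493; integers 283 through 492: 210 values.

210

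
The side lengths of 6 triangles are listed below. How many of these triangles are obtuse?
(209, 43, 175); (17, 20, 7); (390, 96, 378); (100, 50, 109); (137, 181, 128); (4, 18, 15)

3

(209,43,175): 43²+175² = 32474 < 43681 = 209² → obtuse
(17,20,7): 7²+17² = 338 < 400 = 20² → obtuse
(390,96,378): 96²+378² = 152100 = 390² → right
(100,50,109): 50²+100² = 12500 > 11881 = 109² → acute
(137,181,128): 128²+137² = 35153 > 32761 = 181² → acute
(4,18,15): 4²+15² = 241 < 324 = 18² → obtuse
3 of the 6 are obtuse.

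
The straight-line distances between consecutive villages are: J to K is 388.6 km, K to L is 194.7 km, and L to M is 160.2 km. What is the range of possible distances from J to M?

33.7 ≤ JM ≤ 743.5 km

The maximum is all hops collinear in one direction: 388.6 + 194.7 + 160.2 = 743.5.
The longest hop is 388.6; the others sum to 354.9. Folding the others back against it leaves at least 388.6 − 354.9 = 33.7.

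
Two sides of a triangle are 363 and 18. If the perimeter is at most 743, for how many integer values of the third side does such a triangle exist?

17

Triangle inequality: 345 < x < 381. Perimeter ≤ 743 gives x ≤ 743 − 363 − 18 = 362.
So 345 < x ≤ 362; integers 346 through 362: 17 values.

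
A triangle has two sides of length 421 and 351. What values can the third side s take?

By the triangle inequality, s must be less than 421 + 351 = 772 and greater than |421 − 351| = 70.

70 < s < 772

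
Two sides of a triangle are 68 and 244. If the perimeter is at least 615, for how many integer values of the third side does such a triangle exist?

Triangle inequality: 176 < x < 312. Perimeter ≥ 615 gives x ≥ 615 − 68 − 244 = 303.
So 303 ≤ x < 312; integers 303 through 311: 9 values.

9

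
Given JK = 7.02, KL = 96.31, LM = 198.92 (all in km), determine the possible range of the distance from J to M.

The maximum is all hops collinear in one direction: 7.02 + 96.31 + 198.92 = 302.25.
The longest hop is 198.92; the others sum to 103.33. Folding the others back against it leaves at least 198.92 − 103.33 = 95.59.

95.59 ≤ JM ≤ 302.25 km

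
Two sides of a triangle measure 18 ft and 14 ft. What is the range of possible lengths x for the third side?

4 < x < 32 (ft)

By the triangle inequality, x must be less than 18 + 14 = 32 and greater than |18 − 14| = 4.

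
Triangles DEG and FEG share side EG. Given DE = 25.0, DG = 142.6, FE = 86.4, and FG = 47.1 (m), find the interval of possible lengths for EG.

117.6 < EG < 133.5

From triangle DEG: |25.0 − 142.6| < EG < 25.0 + 142.6, i.e. 117.6 < EG < 167.6.
From triangle FEG: 39.3 < EG < 133.5.
Both must hold, so EG lies in the intersection.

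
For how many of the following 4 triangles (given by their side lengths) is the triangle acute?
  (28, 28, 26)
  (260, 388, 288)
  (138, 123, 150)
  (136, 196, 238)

(28,28,26): 26²+28² = 1460 > 784 = 28² → acute
(260,388,288): 260²+288² = 150544 = 388² → right
(138,123,150): 123²+138² = 34173 > 22500 = 150² → acute
(136,196,238): 136²+196² = 56912 > 56644 = 238² → acute
3 of the 4 are acute.

3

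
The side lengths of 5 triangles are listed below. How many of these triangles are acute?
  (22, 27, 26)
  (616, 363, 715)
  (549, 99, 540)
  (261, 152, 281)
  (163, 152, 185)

3

(22,27,26): 22²+26² = 1160 > 729 = 27² → acute
(616,363,715): 363²+616² = 511225 = 715² → right
(549,99,540): 99²+540² = 301401 = 549² → right
(261,152,281): 152²+261² = 91225 > 78961 = 281² → acute
(163,152,185): 152²+163² = 49673 > 34225 = 185² → acute
3 of the 5 are acute.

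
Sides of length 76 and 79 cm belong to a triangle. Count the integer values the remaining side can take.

151

The third side lies in the open interval (3, 155).
Integers from 4 to 154 inclusive: 154 − 4 + 1 = 151.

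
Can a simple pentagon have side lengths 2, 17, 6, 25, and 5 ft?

Yes

A pentagon exists iff every side is shorter than the sum of the others — equivalently, the longest side is less than the sum of the rest.
Longest side 25 < 30 (sum of the remaining 4), so yes.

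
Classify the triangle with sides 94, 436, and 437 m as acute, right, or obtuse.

Compare the square of the longest side to the sum of squares of the other two: 94² + 436² = 198932 > 190969 = 437².

acute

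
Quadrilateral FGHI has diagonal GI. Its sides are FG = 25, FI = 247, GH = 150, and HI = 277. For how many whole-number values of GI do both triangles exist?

49

From triangle FGI: 222 < GI < 272.
From triangle HGI: 127 < GI < 427.
Intersection: 222 < GI < 272, so integers 223 through 271: 49 values.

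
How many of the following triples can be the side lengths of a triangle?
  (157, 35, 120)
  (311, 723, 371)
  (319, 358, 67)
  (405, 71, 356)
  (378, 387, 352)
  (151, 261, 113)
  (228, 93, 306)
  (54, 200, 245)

(35,120,157): 35+120 ≤ 157 → not valid
(311,371,723): 311+371 ≤ 723 → not valid
(67,319,358): 67+319 > 358 → valid
(71,356,405): 71+356 > 405 → valid
(352,378,387): 352+378 > 387 → valid
(113,151,261): 113+151 > 261 → valid
(93,228,306): 93+228 > 306 → valid
(54,200,245): 54+200 > 245 → valid
6 of the 8 triples form a triangle.

6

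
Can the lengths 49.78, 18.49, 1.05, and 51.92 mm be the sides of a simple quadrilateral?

Yes

A quadrilateral exists iff every side is shorter than the sum of the others — equivalently, the longest side is less than the sum of the rest.
Longest side 51.92 < 69.32 (sum of the remaining 3), so yes.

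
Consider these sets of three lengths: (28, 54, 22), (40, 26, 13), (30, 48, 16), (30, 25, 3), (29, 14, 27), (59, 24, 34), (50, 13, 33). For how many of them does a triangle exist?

(22,28,54): 22+28 ≤ 54 → not valid
(13,26,40): 13+26 ≤ 40 → not valid
(16,30,48): 16+30 ≤ 48 → not valid
(3,25,30): 3+25 ≤ 30 → not valid
(14,27,29): 14+27 > 29 → valid
(24,34,59): 24+34 ≤ 59 → not valid
(13,33,50): 13+33 ≤ 50 → not valid
1 of the 7 triples forms a triangle.

1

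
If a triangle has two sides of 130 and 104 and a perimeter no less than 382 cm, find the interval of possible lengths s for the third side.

Triangle inequality alone gives 26 < s < 234.
The perimeter condition gives s ≥ 382 − 130 − 104 = 148.
Intersecting the two: 148 ≤ s < 234.

148 ≤ s < 234 cm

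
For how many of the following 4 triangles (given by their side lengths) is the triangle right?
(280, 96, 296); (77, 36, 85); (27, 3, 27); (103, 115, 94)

(280,96,296): 96²+280² = 87616 = 296² → right
(77,36,85): 36²+77² = 7225 = 85² → right
(27,3,27): 3²+27² = 738 > 729 = 27² → acute
(103,115,94): 94²+103² = 19445 > 13225 = 115² → acute
2 of the 4 are right.

2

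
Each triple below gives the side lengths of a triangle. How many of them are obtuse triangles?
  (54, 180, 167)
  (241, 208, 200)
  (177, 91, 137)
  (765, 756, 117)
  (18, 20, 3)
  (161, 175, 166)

(54,180,167): 54²+167² = 30805 < 32400 = 180² → obtuse
(241,208,200): 200²+208² = 83264 > 58081 = 241² → acute
(177,91,137): 91²+137² = 27050 < 31329 = 177² → obtuse
(765,756,117): 117²+756² = 585225 = 765² → right
(18,20,3): 3²+18² = 333 < 400 = 20² → obtuse
(161,175,166): 161²+166² = 53477 > 30625 = 175² → acute
3 of the 6 are obtuse.

3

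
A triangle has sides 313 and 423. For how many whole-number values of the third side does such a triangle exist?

625

The third side lies in the open interval (110, 736).
Integers from 111 to 735 inclusive: 735 − 111 + 1 = 625.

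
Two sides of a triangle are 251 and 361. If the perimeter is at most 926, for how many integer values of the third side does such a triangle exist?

Triangle inequality: 110 < x < 612. Perimeter ≤ 926 gives x ≤ 926 − 251 − 361 = 314.
So 110 < x ≤ 314; integers 111 through 314: 204 values.

204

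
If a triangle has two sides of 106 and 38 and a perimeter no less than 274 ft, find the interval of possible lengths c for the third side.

Triangle inequality alone gives 68 < c < 144.
The perimeter condition gives c ≥ 274 − 106 − 38 = 130.
Intersecting the two: 130 ≤ c < 144.

130 ≤ c < 144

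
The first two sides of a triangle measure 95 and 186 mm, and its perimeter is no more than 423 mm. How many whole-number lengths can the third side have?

Triangle inequality: 91 < x < 281. Perimeter ≤ 423 gives x ≤ 423 − 95 − 186 = 142.
So 91 < x ≤ 142; integers 92 through 142: 51 values.

51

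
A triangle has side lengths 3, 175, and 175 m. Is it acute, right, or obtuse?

acute

Compare the square of the longest side to the sum of squares of the other two: 3² + 175² = 30634 > 30625 = 175².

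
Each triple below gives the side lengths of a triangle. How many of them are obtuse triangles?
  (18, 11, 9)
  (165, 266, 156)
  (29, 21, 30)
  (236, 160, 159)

3

(18,11,9): 9²+11² = 202 < 324 = 18² → obtuse
(165,266,156): 156²+165² = 51561 < 70756 = 266² → obtuse
(29,21,30): 21²+29² = 1282 > 900 = 30² → acute
(236,160,159): 159²+160² = 50881 < 55696 = 236² → obtuse
3 of the 4 are obtuse.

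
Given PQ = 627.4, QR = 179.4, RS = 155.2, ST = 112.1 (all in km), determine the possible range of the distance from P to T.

180.7 ≤ PT ≤ 1074.1 km

The maximum is all hops collinear in one direction: 627.4 + 179.4 + 155.2 + 112.1 = 1074.1.
The longest hop is 627.4; the others sum to 446.7. Folding the others back against it leaves at least 627.4 − 446.7 = 180.7.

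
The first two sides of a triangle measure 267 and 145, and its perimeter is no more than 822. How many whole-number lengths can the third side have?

288

Triangle inequality: 122 < x < 412. Perimeter ≤ 822 gives x ≤ 822 − 267 − 145 = 410.
So 122 < x ≤ 410; integers 123 through 410: 288 values.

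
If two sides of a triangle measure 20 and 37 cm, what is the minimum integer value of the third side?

The third side must be strictly greater than |20 − 37| = 17.
The smallest integer above 17 is 18.

18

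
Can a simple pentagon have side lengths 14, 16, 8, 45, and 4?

No

For a pentagon, each side must be shorter than the sum of the others.
Here the longest side is 45, but the remaining 4 sides sum to only 42.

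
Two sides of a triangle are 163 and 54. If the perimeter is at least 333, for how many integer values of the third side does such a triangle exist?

Triangle inequality: 109 < x < 217. Perimeter ≥ 333 gives x ≥ 333 − 163 − 54 = 116.
So 116 ≤ x < 217; integers 116 through 216: 101 values.

101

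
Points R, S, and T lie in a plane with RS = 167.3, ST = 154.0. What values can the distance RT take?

By the triangle inequality, |167.3 − 154.0| ≤ RT ≤ 167.3 + 154.0.

13.3 ≤ RT ≤ 321.3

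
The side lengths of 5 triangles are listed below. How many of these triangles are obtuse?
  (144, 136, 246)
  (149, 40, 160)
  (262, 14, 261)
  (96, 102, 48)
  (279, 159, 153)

4

(144,136,246): 136²+144² = 39232 < 60516 = 246² → obtuse
(149,40,160): 40²+149² = 23801 < 25600 = 160² → obtuse
(262,14,261): 14²+261² = 68317 < 68644 = 262² → obtuse
(96,102,48): 48²+96² = 11520 > 10404 = 102² → acute
(279,159,153): 153²+159² = 48690 < 77841 = 279² → obtuse
4 of the 5 are obtuse.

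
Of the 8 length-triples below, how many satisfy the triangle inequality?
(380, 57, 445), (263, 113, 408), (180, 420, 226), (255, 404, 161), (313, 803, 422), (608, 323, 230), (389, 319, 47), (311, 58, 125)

1

(57,380,445): 57+380 ≤ 445 → not valid
(113,263,408): 113+263 ≤ 408 → not valid
(180,226,420): 180+226 ≤ 420 → not valid
(161,255,404): 161+255 > 404 → valid
(313,422,803): 313+422 ≤ 803 → not valid
(230,323,608): 230+323 ≤ 608 → not valid
(47,319,389): 47+319 ≤ 389 → not valid
(58,125,311): 58+125 ≤ 311 → not valid
1 of the 8 triples forms a triangle.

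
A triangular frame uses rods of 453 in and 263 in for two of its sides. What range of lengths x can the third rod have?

190 < x < 716

By the triangle inequality, x must be less than 453 + 263 = 716 and greater than |453 − 263| = 190.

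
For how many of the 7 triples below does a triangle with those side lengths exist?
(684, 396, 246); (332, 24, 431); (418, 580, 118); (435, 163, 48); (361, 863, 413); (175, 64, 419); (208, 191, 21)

1

(246,396,684): 246+396 ≤ 684 → not valid
(24,332,431): 24+332 ≤ 431 → not valid
(118,418,580): 118+418 ≤ 580 → not valid
(48,163,435): 48+163 ≤ 435 → not valid
(361,413,863): 361+413 ≤ 863 → not valid
(64,175,419): 64+175 ≤ 419 → not valid
(21,191,208): 21+191 > 208 → valid
1 of the 7 triples forms a triangle.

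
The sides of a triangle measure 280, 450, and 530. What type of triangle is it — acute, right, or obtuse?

right

Compare the square of the longest side to the sum of squares of the other two: 280² + 450² = 280900 = 530².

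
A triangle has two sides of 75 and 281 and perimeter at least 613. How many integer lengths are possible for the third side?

Triangle inequality: 206 < x < 356. Perimeter ≥ 613 gives x ≥ 613 − 75 − 281 = 257.
So 257 ≤ x < 356; integers 257 through 355: 99 values.

99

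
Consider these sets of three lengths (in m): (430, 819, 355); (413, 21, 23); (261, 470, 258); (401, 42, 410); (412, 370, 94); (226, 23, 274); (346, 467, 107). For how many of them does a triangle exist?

(355,430,819): 355+430 ≤ 819 → not valid
(21,23,413): 21+23 ≤ 413 → not valid
(258,261,470): 258+261 > 470 → valid
(42,401,410): 42+401 > 410 → valid
(94,370,412): 94+370 > 412 → valid
(23,226,274): 23+226 ≤ 274 → not valid
(107,346,467): 107+346 ≤ 467 → not valid
3 of the 7 triples form a triangle.

3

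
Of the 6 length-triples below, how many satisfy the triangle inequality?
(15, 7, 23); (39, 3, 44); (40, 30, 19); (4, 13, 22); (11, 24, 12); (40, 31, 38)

(7,15,23): 7+15 ≤ 23 → not valid
(3,39,44): 3+39 ≤ 44 → not valid
(19,30,40): 19+30 > 40 → valid
(4,13,22): 4+13 ≤ 22 → not valid
(11,12,24): 11+12 ≤ 24 → not valid
(31,38,40): 31+38 > 40 → valid
2 of the 6 triples form a triangle.

2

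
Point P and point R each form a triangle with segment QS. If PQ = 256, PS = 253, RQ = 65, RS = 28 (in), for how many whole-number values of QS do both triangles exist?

55

From triangle PQS: 3 < QS < 509.
From triangle RQS: 37 < QS < 93.
Intersection: 37 < QS < 93, so integers 38 through 92: 55 values.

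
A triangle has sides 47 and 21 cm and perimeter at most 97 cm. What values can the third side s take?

Triangle inequality alone gives 26 < s < 68.
The perimeter condition gives s ≤ 97 − 47 − 21 = 29.
Intersecting the two: 26 < s ≤ 29.

26 < s ≤ 29 cm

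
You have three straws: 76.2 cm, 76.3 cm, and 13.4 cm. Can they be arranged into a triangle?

The longest side is 76.3, and the other two sum to 89.6.
Since 89.6 > 76.3, the triangle inequality holds.

Yes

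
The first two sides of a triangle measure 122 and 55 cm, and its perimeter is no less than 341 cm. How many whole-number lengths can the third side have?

13

Triangle inequality: 67 < x < 177. Perimeter ≥ 341 gives x ≥ 341 − 122 − 55 = 164.
So 164 ≤ x < 177; integers 164 through 176: 13 values.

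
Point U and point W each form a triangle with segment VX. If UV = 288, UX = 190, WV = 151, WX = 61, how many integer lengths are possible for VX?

113

From triangle UVX: 98 < VX < 478.
From triangle WVX: 90 < VX < 212.
Intersection: 98 < VX < 212, so integers 99 through 211: 113 values.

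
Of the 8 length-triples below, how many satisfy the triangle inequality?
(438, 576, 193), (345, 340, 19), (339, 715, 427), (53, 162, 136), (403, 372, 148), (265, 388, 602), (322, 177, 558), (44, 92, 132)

(193,438,576): 193+438 > 576 → valid
(19,340,345): 19+340 > 345 → valid
(339,427,715): 339+427 > 715 → valid
(53,136,162): 53+136 > 162 → valid
(148,372,403): 148+372 > 403 → valid
(265,388,602): 265+388 > 602 → valid
(177,322,558): 177+322 ≤ 558 → not valid
(44,92,132): 44+92 > 132 → valid
7 of the 8 triples form a triangle.

7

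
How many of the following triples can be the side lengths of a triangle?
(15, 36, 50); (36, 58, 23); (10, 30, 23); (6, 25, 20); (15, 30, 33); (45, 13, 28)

(15,36,50): 15+36 > 50 → valid
(23,36,58): 23+36 > 58 → valid
(10,23,30): 10+23 > 30 → valid
(6,20,25): 6+20 > 25 → valid
(15,30,33): 15+30 > 33 → valid
(13,28,45): 13+28 ≤ 45 → not valid
5 of the 6 triples form a triangle.

5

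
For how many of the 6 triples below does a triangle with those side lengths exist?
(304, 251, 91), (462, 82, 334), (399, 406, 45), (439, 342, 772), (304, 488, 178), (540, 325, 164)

3

(91,251,304): 91+251 > 304 → valid
(82,334,462): 82+334 ≤ 462 → not valid
(45,399,406): 45+399 > 406 → valid
(342,439,772): 342+439 > 772 → valid
(178,304,488): 178+304 ≤ 488 → not valid
(164,325,540): 164+325 ≤ 540 → not valid
3 of the 6 triples form a triangle.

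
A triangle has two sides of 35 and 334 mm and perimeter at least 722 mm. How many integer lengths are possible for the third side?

Triangle inequality: 299 < x < 369. Perimeter ≥ 722 gives x ≥ 722 − 35 − 334 = 353.
So 353 ≤ x < 369; integers 353 through 368: 16 values.

16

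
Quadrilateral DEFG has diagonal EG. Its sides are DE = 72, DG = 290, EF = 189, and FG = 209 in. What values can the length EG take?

From triangle DEG: |72 − 290| < EG < 72 + 290, i.e. 218 < EG < 362.
From triangle FEG: 20 < EG < 398.
Both must hold, so EG lies in the intersection.

218 < EG < 362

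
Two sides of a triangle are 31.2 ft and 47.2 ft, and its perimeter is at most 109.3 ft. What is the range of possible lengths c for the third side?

Triangle inequality alone gives 16.0 < c < 78.4.
The perimeter condition gives c ≤ 109.3 − 31.2 − 47.2 = 30.9.
Intersecting the two: 16.0 < c ≤ 30.9.

16.0 < c ≤ 30.9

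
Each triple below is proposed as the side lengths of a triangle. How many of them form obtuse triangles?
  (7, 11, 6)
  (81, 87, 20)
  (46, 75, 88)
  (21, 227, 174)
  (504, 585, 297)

(7,11,6): 6²+7² = 85 < 121 = 11² → obtuse
(81,87,20): 20²+81² = 6961 < 7569 = 87² → obtuse
(46,75,88): 46²+75² = 7741 < 7744 = 88² → obtuse
(21,227,174): 21+174 ≤ 227, not a triangle
(504,585,297): 297²+504² = 342225 = 585² → right
3 of the 5 are obtuse.

3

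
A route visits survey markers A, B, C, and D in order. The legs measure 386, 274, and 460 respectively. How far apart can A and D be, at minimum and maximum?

0 ≤ AD ≤ 1120

The maximum is all hops collinear in one direction: 386 + 274 + 460 = 1120.
The longest hop is 460; the others sum to 660. Since 460 ≤ 660, the path can fold back on itself completely, so the minimum distance is 0.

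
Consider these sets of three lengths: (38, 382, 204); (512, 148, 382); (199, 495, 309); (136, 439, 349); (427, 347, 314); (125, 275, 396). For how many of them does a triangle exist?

(38,204,382): 38+204 ≤ 382 → not valid
(148,382,512): 148+382 > 512 → valid
(199,309,495): 199+309 > 495 → valid
(136,349,439): 136+349 > 439 → valid
(314,347,427): 314+347 > 427 → valid
(125,275,396): 125+275 > 396 → valid
5 of the 6 triples form a triangle.

5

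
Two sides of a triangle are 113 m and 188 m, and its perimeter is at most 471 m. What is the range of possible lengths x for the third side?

Triangle inequality alone gives 75 < x < 301.
The perimeter condition gives x ≤ 471 − 113 − 188 = 170.
Intersecting the two: 75 < x ≤ 170.

75 < x ≤ 170 m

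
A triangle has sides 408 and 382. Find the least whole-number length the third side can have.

27

The third side must be strictly greater than |408 − 382| = 26.
The smallest integer above 26 is 27.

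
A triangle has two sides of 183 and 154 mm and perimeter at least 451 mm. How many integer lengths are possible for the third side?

Triangle inequality: 29 < x < 337. Perimeter ≥ 451 gives x ≥ 451 − 183 − 154 = 114.
So 114 ≤ x < 337; integers 114 through 336: 223 values.

223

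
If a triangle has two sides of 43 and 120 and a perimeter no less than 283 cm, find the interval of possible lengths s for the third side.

120 ≤ s < 163 cm

Triangle inequality alone gives 77 < s < 163.
The perimeter condition gives s ≥ 283 − 43 − 120 = 120.
Intersecting the two: 120 ≤ s < 163.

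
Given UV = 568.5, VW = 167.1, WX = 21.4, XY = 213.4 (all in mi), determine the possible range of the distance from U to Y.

166.6 ≤ UY ≤ 970.4 mi

The maximum is all hops collinear in one direction: 568.5 + 167.1 + 21.4 + 213.4 = 970.4.
The longest hop is 568.5; the others sum to 401.9. Folding the others back against it leaves at least 568.5 − 401.9 = 166.6.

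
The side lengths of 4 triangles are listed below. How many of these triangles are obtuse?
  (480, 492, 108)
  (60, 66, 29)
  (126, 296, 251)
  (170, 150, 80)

(480,492,108): 108²+480² = 242064 = 492² → right
(60,66,29): 29²+60² = 4441 > 4356 = 66² → acute
(126,296,251): 126²+251² = 78877 < 87616 = 296² → obtuse
(170,150,80): 80²+150² = 28900 = 170² → right
1 of the 4 is obtuse.

1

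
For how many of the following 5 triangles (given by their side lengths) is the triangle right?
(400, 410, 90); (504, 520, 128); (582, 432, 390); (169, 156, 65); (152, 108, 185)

(400,410,90): 90²+400² = 168100 = 410² → right
(504,520,128): 128²+504² = 270400 = 520² → right
(582,432,390): 390²+432² = 338724 = 582² → right
(169,156,65): 65²+156² = 28561 = 169² → right
(152,108,185): 108²+152² = 34768 > 34225 = 185² → acute
4 of the 5 are right.

4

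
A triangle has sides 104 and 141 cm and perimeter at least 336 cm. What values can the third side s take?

Triangle inequality alone gives 37 < s < 245.
The perimeter condition gives s ≥ 336 − 104 − 141 = 91.
Intersecting the two: 91 ≤ s < 245.

91 ≤ s < 245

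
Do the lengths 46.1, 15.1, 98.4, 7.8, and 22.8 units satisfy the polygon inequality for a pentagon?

No

For a pentagon, each side must be shorter than the sum of the others.
Here the longest side is 98.4, but the remaining 4 sides sum to only 91.8.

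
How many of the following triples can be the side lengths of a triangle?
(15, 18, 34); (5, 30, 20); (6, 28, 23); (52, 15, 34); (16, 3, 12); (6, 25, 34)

1

(15,18,34): 15+18 ≤ 34 → not valid
(5,20,30): 5+20 ≤ 30 → not valid
(6,23,28): 6+23 > 28 → valid
(15,34,52): 15+34 ≤ 52 → not valid
(3,12,16): 3+12 ≤ 16 → not valid
(6,25,34): 6+25 ≤ 34 → not valid
1 of the 6 triples forms a triangle.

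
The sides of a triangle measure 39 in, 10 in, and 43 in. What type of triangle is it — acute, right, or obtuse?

Compare the square of the longest side to the sum of squares of the other two: 10² + 39² = 1621 < 1849 = 43².

obtuse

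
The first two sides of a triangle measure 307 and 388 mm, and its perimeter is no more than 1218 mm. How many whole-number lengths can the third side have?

Triangle inequality: 81 < x < 695. Perimeter ≤ 1218 gives x ≤ 1218 − 307 − 388 = 523.
So 81 < x ≤ 523; integers 82 through 523: 442 values.

442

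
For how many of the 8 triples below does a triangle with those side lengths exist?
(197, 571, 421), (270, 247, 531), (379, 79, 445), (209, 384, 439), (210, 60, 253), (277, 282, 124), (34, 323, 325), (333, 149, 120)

6

(197,421,571): 197+421 > 571 → valid
(247,270,531): 247+270 ≤ 531 → not valid
(79,379,445): 79+379 > 445 → valid
(209,384,439): 209+384 > 439 → valid
(60,210,253): 60+210 > 253 → valid
(124,277,282): 124+277 > 282 → valid
(34,323,325): 34+323 > 325 → valid
(120,149,333): 120+149 ≤ 333 → not valid
6 of the 8 triples form a triangle.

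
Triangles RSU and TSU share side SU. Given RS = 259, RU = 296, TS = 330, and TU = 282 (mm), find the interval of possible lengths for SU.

48 < SU < 555

From triangle RSU: |259 − 296| < SU < 259 + 296, i.e. 37 < SU < 555.
From triangle TSU: 48 < SU < 612.
Both must hold, so SU lies in the intersection.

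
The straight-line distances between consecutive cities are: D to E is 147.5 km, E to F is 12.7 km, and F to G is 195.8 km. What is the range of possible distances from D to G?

The maximum is all hops collinear in one direction: 147.5 + 12.7 + 195.8 = 356.0.
The longest hop is 195.8; the others sum to 160.2. Folding the others back against it leaves at least 195.8 − 160.2 = 35.6.

35.6 ≤ DG ≤ 356.0 km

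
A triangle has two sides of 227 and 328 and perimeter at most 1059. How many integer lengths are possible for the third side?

Triangle inequality: 101 < x < 555. Perimeter ≤ 1059 gives x ≤ 1059 − 227 − 328 = 504.
So 101 < x ≤ 504; integers 102 through 504: 403 values.

403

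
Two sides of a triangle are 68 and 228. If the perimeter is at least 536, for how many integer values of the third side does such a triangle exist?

Triangle inequality: 160 < x < 296. Perimeter ≥ 536 gives x ≥ 536 − 68 − 228 = 240.
So 240 ≤ x < 296; integers 240 through 295: 56 values.

56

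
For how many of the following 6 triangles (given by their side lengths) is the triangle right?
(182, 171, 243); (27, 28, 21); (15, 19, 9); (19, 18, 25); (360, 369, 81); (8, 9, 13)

1

(182,171,243): 171²+182² = 62365 > 59049 = 243² → acute
(27,28,21): 21²+27² = 1170 > 784 = 28² → acute
(15,19,9): 9²+15² = 306 < 361 = 19² → obtuse
(19,18,25): 18²+19² = 685 > 625 = 25² → acute
(360,369,81): 81²+360² = 136161 = 369² → right
(8,9,13): 8²+9² = 145 < 169 = 13² → obtuse
1 of the 6 is right.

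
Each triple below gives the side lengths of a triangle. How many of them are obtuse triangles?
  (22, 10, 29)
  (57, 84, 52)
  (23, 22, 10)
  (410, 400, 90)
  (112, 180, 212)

(22,10,29): 10²+22² = 584 < 841 = 29² → obtuse
(57,84,52): 52²+57² = 5953 < 7056 = 84² → obtuse
(23,22,10): 10²+22² = 584 > 529 = 23² → acute
(410,400,90): 90²+400² = 168100 = 410² → right
(112,180,212): 112²+180² = 44944 = 212² → right
2 of the 5 are obtuse.

2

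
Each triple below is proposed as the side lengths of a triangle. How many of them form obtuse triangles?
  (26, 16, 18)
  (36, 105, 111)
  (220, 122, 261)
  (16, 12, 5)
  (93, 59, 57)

(26,16,18): 16²+18² = 580 < 676 = 26² → obtuse
(36,105,111): 36²+105² = 12321 = 111² → right
(220,122,261): 122²+220² = 63284 < 68121 = 261² → obtuse
(16,12,5): 5²+12² = 169 < 256 = 16² → obtuse
(93,59,57): 57²+59² = 6730 < 8649 = 93² → obtuse
4 of the 5 are obtuse.

4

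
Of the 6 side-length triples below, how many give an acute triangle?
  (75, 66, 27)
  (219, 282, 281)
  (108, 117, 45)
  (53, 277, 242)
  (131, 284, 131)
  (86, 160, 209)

(75,66,27): 27²+66² = 5085 < 5625 = 75² → obtuse
(219,282,281): 219²+281² = 126922 > 79524 = 282² → acute
(108,117,45): 45²+108² = 13689 = 117² → right
(53,277,242): 53²+242² = 61373 < 76729 = 277² → obtuse
(131,284,131): 131+131 ≤ 284, not a triangle
(86,160,209): 86²+160² = 32996 < 43681 = 209² → obtuse
1 of the 6 is acute.

1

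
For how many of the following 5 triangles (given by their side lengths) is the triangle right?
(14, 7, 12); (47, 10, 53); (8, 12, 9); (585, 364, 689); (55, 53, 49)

(14,7,12): 7²+12² = 193 < 196 = 14² → obtuse
(47,10,53): 10²+47² = 2309 < 2809 = 53² → obtuse
(8,12,9): 8²+9² = 145 > 144 = 12² → acute
(585,364,689): 364²+585² = 474721 = 689² → right
(55,53,49): 49²+53² = 5210 > 3025 = 55² → acute
1 of the 5 is right.

1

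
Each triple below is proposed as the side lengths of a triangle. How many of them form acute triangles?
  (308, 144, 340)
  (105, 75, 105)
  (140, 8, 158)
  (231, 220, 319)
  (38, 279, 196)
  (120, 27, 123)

1

(308,144,340): 144²+308² = 115600 = 340² → right
(105,75,105): 75²+105² = 16650 > 11025 = 105² → acute
(140,8,158): 8+140 ≤ 158, not a triangle
(231,220,319): 220²+231² = 101761 = 319² → right
(38,279,196): 38+196 ≤ 279, not a triangle
(120,27,123): 27²+120² = 15129 = 123² → right
1 of the 6 is acute.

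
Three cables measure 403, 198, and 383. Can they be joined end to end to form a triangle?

Yes

The longest side is 403, and the other two sum to 581.
Since 581 > 403, the triangle inequality holds.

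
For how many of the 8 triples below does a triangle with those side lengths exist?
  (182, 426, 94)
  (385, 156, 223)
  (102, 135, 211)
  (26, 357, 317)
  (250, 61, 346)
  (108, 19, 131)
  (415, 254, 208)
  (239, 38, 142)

2

(94,182,426): 94+182 ≤ 426 → not valid
(156,223,385): 156+223 ≤ 385 → not valid
(102,135,211): 102+135 > 211 → valid
(26,317,357): 26+317 ≤ 357 → not valid
(61,250,346): 61+250 ≤ 346 → not valid
(19,108,131): 19+108 ≤ 131 → not valid
(208,254,415): 208+254 > 415 → valid
(38,142,239): 38+142 ≤ 239 → not valid
2 of the 8 triples form a triangle.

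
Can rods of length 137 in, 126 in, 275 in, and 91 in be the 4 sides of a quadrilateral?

Yes

A quadrilateral exists iff every side is shorter than the sum of the others — equivalently, the longest side is less than the sum of the rest.
Longest side 275 < 354 (sum of the remaining 3), so yes.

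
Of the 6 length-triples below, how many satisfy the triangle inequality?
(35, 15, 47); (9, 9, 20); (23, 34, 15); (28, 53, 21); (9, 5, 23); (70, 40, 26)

2

(15,35,47): 15+35 > 47 → valid
(9,9,20): 9+9 ≤ 20 → not valid
(15,23,34): 15+23 > 34 → valid
(21,28,53): 21+28 ≤ 53 → not valid
(5,9,23): 5+9 ≤ 23 → not valid
(26,40,70): 26+40 ≤ 70 → not valid
2 of the 6 triples form a triangle.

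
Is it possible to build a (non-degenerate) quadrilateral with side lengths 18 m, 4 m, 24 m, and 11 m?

Yes

A quadrilateral exists iff every side is shorter than the sum of the others — equivalently, the longest side is less than the sum of the rest.
Longest side 24 < 33 (sum of the remaining 3), so yes.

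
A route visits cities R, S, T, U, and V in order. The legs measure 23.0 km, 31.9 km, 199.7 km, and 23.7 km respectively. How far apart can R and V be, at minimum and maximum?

The maximum is all hops collinear in one direction: 23.0 + 31.9 + 199.7 + 23.7 = 278.3.
The longest hop is 199.7; the others sum to 78.6. Folding the others back against it leaves at least 199.7 − 78.6 = 121.1.

121.1 ≤ RV ≤ 278.3 km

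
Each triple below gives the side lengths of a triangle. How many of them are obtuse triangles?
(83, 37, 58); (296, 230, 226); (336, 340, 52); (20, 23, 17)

1

(83,37,58): 37²+58² = 4733 < 6889 = 83² → obtuse
(296,230,226): 226²+230² = 103976 > 87616 = 296² → acute
(336,340,52): 52²+336² = 115600 = 340² → right
(20,23,17): 17²+20² = 689 > 529 = 23² → acute
1 of the 4 is obtuse.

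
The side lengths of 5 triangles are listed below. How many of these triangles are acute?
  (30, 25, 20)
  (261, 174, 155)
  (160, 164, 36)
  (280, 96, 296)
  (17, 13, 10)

1

(30,25,20): 20²+25² = 1025 > 900 = 30² → acute
(261,174,155): 155²+174² = 54301 < 68121 = 261² → obtuse
(160,164,36): 36²+160² = 26896 = 164² → right
(280,96,296): 96²+280² = 87616 = 296² → right
(17,13,10): 10²+13² = 269 < 289 = 17² → obtuse
1 of the 5 is acute.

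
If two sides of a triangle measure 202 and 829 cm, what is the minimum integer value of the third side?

628

The third side must be strictly greater than |202 − 829| = 627.
The smallest integer above 627 is 628.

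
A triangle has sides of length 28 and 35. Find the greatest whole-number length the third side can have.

The third side must be strictly less than 28 + 35 = 63.
The largest integer below 63 is 62.

62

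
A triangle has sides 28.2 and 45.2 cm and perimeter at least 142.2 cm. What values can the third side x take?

68.8 ≤ x < 73.4 cm

Triangle inequality alone gives 17.0 < x < 73.4.
The perimeter condition gives x ≥ 142.2 − 28.2 − 45.2 = 68.8.
Intersecting the two: 68.8 ≤ x < 73.4.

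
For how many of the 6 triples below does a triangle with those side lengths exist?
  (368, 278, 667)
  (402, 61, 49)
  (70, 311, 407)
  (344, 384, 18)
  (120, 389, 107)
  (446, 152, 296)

1

(278,368,667): 278+368 ≤ 667 → not valid
(49,61,402): 49+61 ≤ 402 → not valid
(70,311,407): 70+311 ≤ 407 → not valid
(18,344,384): 18+344 ≤ 384 → not valid
(107,120,389): 107+120 ≤ 389 → not valid
(152,296,446): 152+296 > 446 → valid
1 of the 6 triples forms a triangle.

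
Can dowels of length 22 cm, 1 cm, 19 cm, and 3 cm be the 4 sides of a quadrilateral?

A quadrilateral exists iff every side is shorter than the sum of the others — equivalently, the longest side is less than the sum of the rest.
Longest side 22 < 23 (sum of the remaining 3), so yes.

Yes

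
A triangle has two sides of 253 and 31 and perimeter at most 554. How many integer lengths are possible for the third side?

Triangle inequality: 222 < x < 284. Perimeter ≤ 554 gives x ≤ 554 − 253 − 31 = 270.
So 222 < x ≤ 270; integers 223 through 270: 48 values.

48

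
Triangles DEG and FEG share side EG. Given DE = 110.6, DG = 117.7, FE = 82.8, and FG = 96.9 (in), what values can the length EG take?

From triangle DEG: |110.6 − 117.7| < EG < 110.6 + 117.7, i.e. 7.1 < EG < 228.3.
From triangle FEG: 14.1 < EG < 179.7.
Both must hold, so EG lies in the intersection.

14.1 < EG < 179.7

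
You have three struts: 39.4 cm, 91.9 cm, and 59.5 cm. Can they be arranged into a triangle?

The longest side is 91.9, and the other two sum to 98.9.
Since 98.9 > 91.9, the triangle inequality holds.

Yes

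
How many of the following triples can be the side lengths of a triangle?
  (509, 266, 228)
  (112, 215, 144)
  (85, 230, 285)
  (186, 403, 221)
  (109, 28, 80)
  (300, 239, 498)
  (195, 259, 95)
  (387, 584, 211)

(228,266,509): 228+266 ≤ 509 → not valid
(112,144,215): 112+144 > 215 → valid
(85,230,285): 85+230 > 285 → valid
(186,221,403): 186+221 > 403 → valid
(28,80,109): 28+80 ≤ 109 → not valid
(239,300,498): 239+300 > 498 → valid
(95,195,259): 95+195 > 259 → valid
(211,387,584): 211+387 > 584 → valid
6 of the 8 triples form a triangle.

6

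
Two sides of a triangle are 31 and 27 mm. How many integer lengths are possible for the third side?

53

The third side lies in the open interval (4, 58).
Integers from 5 to 57 inclusive: 57 − 5 + 1 = 53.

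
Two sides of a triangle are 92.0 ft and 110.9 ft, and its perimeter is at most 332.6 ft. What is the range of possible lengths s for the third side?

18.9 < s ≤ 129.7

Triangle inequality alone gives 18.9 < s < 202.9.
The perimeter condition gives s ≤ 332.6 − 92.0 − 110.9 = 129.7.
Intersecting the two: 18.9 < s ≤ 129.7.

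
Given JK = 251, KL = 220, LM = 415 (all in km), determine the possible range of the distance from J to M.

0 ≤ JM ≤ 886 km

The maximum is all hops collinear in one direction: 251 + 220 + 415 = 886.
The longest hop is 415; the others sum to 471. Since 415 ≤ 471, the path can fold back on itself completely, so the minimum distance is 0.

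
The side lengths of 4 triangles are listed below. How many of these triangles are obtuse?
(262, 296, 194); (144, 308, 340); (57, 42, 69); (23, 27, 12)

(262,296,194): 194²+262² = 106280 > 87616 = 296² → acute
(144,308,340): 144²+308² = 115600 = 340² → right
(57,42,69): 42²+57² = 5013 > 4761 = 69² → acute
(23,27,12): 12²+23² = 673 < 729 = 27² → obtuse
1 of the 4 is obtuse.

1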